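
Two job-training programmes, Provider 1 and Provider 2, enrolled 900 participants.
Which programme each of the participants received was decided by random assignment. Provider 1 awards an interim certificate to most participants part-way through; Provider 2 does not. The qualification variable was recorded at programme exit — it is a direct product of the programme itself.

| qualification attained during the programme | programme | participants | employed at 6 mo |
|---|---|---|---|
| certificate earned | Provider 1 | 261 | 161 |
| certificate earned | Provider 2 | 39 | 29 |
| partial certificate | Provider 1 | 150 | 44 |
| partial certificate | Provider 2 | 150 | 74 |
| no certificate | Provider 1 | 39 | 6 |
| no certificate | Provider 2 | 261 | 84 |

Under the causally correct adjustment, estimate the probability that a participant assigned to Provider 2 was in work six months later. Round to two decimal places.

0.42

The distribution of qualification attained during the programme is itself part of what the programme does — it is an intermediate outcome. Holding it fixed would remove that part of the effect; the total effect is the pooled difference.
So P(outcome | do(Provider 2)) is just the pooled rate for Provider 2: 187/450 = 0.416.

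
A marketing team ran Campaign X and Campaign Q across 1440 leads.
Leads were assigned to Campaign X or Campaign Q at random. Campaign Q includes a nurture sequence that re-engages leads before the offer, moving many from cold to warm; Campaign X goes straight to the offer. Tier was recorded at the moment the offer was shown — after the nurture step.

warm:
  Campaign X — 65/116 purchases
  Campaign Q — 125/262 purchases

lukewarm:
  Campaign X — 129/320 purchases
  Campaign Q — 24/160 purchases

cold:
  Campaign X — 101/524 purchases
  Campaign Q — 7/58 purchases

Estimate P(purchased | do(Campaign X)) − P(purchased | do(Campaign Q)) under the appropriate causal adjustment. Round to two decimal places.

-0.02

Within every engagement tier level Campaign X has the higher rate, yet pooled Campaign Q does — Simpson's reversal.
Engagement tier is recorded after the campaign and is itself shifted by it — it sits on the causal path from campaign to outcome. Conditioning on a mediator would strip out part of the effect we want; the pooled comparison gives the total causal effect.
The causal difference is the pooled difference: 0.307 − 0.325 = -0.018.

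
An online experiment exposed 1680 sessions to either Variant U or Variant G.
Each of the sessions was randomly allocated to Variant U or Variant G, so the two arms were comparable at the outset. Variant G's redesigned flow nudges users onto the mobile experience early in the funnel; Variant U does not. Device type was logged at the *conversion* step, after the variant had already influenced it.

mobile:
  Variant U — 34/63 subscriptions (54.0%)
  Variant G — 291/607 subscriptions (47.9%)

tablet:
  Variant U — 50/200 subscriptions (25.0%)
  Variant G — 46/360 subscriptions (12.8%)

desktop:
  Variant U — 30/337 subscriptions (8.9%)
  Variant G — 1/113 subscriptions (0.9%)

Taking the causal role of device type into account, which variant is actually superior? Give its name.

Within every device type level Variant U has the higher rate, yet pooled Variant G does — Simpson's reversal.
Because the variant influences device type, device type is a post-treatment mediator, not a confounder. Stratifying on it would bias the estimate; the causal effect is the crude pooled difference.
Pooled: Variant U 19.0% vs Variant G 31.3%; Variant G is higher overall.

Variant G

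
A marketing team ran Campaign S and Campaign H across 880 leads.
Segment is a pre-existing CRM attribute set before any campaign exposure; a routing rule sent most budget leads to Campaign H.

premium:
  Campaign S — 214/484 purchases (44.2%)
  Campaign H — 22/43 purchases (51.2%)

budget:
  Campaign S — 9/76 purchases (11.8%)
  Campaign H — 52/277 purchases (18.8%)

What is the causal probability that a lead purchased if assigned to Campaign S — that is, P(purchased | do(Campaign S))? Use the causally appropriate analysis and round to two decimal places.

Campaign H is higher inside every customer segment stratum but Campaign S is higher in aggregate. Whether to stratify depends on how customer segment relates to the campaign.
Customer segment differs across campaigns for reasons unrelated to any effect of the campaign itself, and it separately predicts the outcome — a classic confounder. We must compare within customer segment levels.
Standardising Campaign S to the population customer segment mix: 0.599·214/484 + 0.401·9/76 = 0.312.

0.31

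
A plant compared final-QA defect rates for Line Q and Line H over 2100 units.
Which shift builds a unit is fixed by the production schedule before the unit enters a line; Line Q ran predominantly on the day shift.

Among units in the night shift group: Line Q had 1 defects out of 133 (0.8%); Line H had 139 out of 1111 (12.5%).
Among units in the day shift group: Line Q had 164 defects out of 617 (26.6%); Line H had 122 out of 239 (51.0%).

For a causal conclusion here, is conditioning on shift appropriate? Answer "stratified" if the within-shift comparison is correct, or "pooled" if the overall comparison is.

The stratified and pooled comparisons disagree (Line Q wins within each shift; Line H wins overall), so the answer turns on the causal role of shift.
Here shift is a common cause — it drives both which line a case falls under and the outcome. The crude comparison mixes populations; the stratum-specific rates are the causally relevant ones.
Within each level — night shift: 0.8% vs 12.5%; day shift: 26.6% vs 51.0% — Line Q is lower every time.

stratified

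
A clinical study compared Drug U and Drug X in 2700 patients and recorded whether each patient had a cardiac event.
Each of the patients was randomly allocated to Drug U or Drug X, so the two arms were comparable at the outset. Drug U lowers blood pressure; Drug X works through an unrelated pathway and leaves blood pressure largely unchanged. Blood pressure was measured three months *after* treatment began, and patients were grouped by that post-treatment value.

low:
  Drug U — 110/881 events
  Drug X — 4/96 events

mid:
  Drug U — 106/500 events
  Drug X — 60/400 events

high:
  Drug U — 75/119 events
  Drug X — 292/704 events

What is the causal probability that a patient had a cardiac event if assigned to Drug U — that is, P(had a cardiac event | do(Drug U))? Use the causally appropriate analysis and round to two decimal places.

0.19

Because the drug influences blood pressure, blood pressure is a post-treatment mediator, not a confounder. Stratifying on it would bias the estimate; the causal effect is the crude pooled difference.
So P(outcome | do(Drug U)) is just the pooled rate for Drug U: 291/1500 = 0.194.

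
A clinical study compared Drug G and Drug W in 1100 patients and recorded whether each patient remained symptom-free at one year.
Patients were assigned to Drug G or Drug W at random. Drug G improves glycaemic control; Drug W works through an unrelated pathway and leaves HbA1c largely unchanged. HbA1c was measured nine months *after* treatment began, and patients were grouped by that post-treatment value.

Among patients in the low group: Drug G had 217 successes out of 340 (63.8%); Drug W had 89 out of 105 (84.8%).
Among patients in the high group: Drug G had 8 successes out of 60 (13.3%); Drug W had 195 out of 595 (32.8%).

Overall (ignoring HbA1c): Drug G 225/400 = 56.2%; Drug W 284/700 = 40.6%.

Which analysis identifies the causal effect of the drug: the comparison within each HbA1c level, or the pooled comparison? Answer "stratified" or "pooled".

pooled

Within every HbA1c level Drug W has the higher rate, yet pooled Drug G does — Simpson's reversal.
HbA1c is recorded after the drug and is itself shifted by it — it sits on the causal path from drug to outcome. Conditioning on a mediator would strip out part of the effect we want; the pooled comparison gives the total causal effect.
Pooled: Drug G 56.2% vs Drug W 40.6%; Drug G is higher overall.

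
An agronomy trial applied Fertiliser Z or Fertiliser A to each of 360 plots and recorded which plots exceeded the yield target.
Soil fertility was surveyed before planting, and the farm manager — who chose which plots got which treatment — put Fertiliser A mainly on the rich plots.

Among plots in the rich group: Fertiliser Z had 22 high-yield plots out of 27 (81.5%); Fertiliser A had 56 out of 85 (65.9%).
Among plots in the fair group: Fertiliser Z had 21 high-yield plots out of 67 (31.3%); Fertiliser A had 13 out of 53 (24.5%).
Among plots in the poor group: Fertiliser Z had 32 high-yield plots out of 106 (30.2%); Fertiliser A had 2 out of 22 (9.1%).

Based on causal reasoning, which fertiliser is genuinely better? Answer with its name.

Fertiliser Z

The soil fertility-specific comparison favours Fertiliser Z throughout, but the pooled figures favour Fertiliser A. The question is whether to condition on soil fertility.
The imbalance in soil fertility arose from how plots were allocated, not from anything the fertiliser did; and soil fertility independently affects the outcome. The pooled gap is confounded — condition on soil fertility.
Within each level — rich: 81.5% vs 65.9%; fair: 31.3% vs 24.5%; poor: 30.2% vs 9.1% — Fertiliser Z is higher every time.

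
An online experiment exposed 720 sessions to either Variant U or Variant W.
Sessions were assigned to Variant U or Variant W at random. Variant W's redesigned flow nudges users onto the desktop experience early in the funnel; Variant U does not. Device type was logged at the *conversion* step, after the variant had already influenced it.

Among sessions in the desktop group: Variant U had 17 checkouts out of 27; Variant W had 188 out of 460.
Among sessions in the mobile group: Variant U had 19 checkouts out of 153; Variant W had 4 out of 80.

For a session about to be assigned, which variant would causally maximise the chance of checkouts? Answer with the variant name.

Within every device type level Variant U has the higher rate, yet pooled Variant W does — Simpson's reversal.
Because the variant influences device type, device type is a post-treatment mediator, not a confounder. Stratifying on it would bias the estimate; the causal effect is the crude pooled difference.
Pooled: Variant U 20.0% vs Variant W 35.6%; Variant W is higher overall.

Variant W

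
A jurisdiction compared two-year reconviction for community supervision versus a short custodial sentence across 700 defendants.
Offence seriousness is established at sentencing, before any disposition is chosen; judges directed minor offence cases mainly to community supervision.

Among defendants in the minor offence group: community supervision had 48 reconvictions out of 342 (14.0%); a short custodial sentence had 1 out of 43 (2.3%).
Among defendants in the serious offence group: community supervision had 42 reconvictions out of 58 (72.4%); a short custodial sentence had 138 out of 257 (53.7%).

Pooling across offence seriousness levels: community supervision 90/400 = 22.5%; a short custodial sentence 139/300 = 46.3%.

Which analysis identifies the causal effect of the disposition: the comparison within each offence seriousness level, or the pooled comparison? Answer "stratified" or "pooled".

stratified

Within every offence seriousness level a short custodial sentence has the lower rate, yet pooled community supervision does — Simpson's reversal.
The imbalance in offence seriousness arose from how defendants were allocated, not from anything the disposition did; and offence seriousness independently affects the outcome. The pooled gap is confounded — condition on offence seriousness.
Within each level — minor offence: 14.0% vs 2.3%; serious offence: 72.4% vs 53.7% — a short custodial sentence is lower every time.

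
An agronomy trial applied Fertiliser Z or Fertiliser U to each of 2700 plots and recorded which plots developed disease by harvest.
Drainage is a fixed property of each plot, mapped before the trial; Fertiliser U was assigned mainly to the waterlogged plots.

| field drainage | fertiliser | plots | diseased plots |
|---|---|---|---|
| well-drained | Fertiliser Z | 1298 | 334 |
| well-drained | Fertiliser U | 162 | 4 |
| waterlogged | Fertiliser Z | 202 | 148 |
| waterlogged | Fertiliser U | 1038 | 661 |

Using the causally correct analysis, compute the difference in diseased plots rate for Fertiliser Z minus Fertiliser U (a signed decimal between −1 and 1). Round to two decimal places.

+0.17

Field drainage satisfies the back-door criterion: it is not a descendant of the fertiliser, and it blocks the spurious path from fertiliser to outcome. Adjusting for it (i.e., using the within-field drainage rates) gives the causal effect.
Adjusting over the population distribution of field drainage: 0.541·(0.257−0.025) + 0.459·(0.733−0.637) = +0.170.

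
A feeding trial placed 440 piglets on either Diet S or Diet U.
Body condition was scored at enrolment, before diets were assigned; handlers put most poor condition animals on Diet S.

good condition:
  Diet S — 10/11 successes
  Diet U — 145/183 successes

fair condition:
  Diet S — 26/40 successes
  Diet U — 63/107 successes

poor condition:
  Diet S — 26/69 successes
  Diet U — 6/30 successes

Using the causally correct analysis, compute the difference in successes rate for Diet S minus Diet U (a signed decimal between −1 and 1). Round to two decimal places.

+0.11

Within every starting body condition level Diet S has the higher rate, yet pooled Diet U does — Simpson's reversal.
Nothing the diet does changes starting body condition; the imbalance is an allocation artefact. With starting body condition also predicting the outcome, the pooled figure is confounded, and the within-stratum comparison is the causal one.
Adjusting over the population distribution of starting body condition: 0.441·(0.909−0.792) + 0.334·(0.650−0.589) + 0.225·(0.377−0.200) = +0.112.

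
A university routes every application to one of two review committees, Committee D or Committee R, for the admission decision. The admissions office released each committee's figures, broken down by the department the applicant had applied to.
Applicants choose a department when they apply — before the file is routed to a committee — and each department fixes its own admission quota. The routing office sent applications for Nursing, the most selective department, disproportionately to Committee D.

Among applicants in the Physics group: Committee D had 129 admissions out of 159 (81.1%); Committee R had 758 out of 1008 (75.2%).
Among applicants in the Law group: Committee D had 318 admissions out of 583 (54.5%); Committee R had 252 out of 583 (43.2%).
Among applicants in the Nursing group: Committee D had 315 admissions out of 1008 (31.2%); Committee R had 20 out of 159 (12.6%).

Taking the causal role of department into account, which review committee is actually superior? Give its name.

Within every department level Committee D has the higher rate, yet pooled Committee R does — Simpson's reversal.
Department is set before the review committee has any effect — it is not caused by the review committee — and it independently drives the outcome. That makes it a confounder, so the causal comparison is within department levels.
Within each level — Physics: 81.1% vs 75.2%; Law: 54.5% vs 43.2%; Nursing: 31.2% vs 12.6% — Committee D is higher every time.

Committee D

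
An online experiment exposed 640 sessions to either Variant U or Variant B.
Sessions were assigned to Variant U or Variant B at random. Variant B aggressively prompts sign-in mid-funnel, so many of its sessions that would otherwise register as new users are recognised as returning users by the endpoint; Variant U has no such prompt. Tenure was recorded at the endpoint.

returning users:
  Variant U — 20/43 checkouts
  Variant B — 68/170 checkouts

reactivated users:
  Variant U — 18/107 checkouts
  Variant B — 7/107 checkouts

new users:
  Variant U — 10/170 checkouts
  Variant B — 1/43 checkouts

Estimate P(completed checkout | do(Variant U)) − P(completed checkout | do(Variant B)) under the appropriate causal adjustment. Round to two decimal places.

-0.09

The user tenure-specific comparison favours Variant U throughout, but the pooled figures favour Variant B. The question is whether to condition on user tenure.
User tenure is downstream of the variant. One should not condition on a consequence of treatment, so the overall rates are the right comparison.
The causal difference is the pooled difference: 0.150 − 0.237 = -0.087.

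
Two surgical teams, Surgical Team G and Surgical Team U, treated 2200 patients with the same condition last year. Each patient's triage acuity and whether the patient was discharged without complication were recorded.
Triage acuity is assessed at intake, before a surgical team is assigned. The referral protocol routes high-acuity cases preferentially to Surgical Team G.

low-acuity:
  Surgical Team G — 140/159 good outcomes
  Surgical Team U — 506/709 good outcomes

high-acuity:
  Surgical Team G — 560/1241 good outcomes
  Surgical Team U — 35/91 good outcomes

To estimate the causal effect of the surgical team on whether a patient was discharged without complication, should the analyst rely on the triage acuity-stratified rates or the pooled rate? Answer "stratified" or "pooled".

Surgical Team G is higher inside every triage acuity stratum but Surgical Team U is higher in aggregate. Whether to stratify depends on how triage acuity relates to the surgical team.
Since triage acuity is a pre-existing factor (not a product of the surgical team) and it affects the outcome on its own, it is a confounder. The stratified rates, not the pooled rate, identify the causal effect.
Within each level — low-acuity: 88.1% vs 71.4%; high-acuity: 45.1% vs 38.5% — Surgical Team G is higher every time.

stratified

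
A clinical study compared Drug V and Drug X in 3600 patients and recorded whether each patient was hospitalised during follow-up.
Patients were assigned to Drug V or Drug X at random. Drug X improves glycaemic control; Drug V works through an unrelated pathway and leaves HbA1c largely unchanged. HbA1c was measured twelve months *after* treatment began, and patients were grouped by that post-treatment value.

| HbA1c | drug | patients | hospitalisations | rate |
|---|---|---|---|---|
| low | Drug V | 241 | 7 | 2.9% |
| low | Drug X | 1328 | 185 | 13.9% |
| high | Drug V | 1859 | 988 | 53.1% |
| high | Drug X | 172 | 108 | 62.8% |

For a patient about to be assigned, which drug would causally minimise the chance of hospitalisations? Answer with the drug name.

HbA1c is recorded after the drug and is itself shifted by it — it sits on the causal path from drug to outcome. Conditioning on a mediator would strip out part of the effect we want; the pooled comparison gives the total causal effect.
Pooled: Drug V 47.4% vs Drug X 19.5%; Drug X is lower overall.

Drug X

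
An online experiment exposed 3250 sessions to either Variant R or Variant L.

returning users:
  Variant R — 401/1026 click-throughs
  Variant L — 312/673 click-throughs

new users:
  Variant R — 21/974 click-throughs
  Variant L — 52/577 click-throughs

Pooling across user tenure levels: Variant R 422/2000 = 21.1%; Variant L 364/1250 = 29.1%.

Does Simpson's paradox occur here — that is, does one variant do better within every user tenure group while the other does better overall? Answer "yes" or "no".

no

Within each user tenure level (returning users 39.1% vs 46.4%; new users 2.2% vs 9.0%), Variant L has the higher rate every time. Pooled: 21.1% vs 29.1% — Variant L has the higher rate overall. They agree.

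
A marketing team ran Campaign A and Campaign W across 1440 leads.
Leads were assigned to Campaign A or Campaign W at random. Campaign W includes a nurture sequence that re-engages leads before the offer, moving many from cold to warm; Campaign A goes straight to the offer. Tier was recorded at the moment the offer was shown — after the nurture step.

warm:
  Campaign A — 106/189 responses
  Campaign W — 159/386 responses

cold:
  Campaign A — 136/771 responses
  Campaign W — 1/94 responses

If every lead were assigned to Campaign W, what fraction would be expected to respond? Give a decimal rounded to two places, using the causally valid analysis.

Stratifying would compare campaigns among leads the campaigns themselves sorted into engagement tier groups — a form of selection on an intermediate. The unconditioned pooled rates give the total causal effect.
So P(outcome | do(Campaign W)) is just the pooled rate for Campaign W: 160/480 = 0.333.

0.33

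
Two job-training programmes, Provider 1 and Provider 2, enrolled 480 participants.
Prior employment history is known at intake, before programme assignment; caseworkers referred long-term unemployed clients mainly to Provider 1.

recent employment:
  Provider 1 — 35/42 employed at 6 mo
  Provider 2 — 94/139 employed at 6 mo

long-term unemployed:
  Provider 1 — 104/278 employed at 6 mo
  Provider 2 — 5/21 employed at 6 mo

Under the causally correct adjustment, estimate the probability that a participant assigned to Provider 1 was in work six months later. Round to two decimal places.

The prior employment history-specific comparison favours Provider 1 throughout, but the pooled figures favour Provider 2. The question is whether to condition on prior employment history.
Prior employment history is set before the programme has any effect — it is not caused by the programme — and it independently drives the outcome. That makes it a confounder, so the causal comparison is within prior employment history levels.
Standardising Provider 1 to the population prior employment history mix: 0.377·35/42 + 0.623·104/278 = 0.547.

0.55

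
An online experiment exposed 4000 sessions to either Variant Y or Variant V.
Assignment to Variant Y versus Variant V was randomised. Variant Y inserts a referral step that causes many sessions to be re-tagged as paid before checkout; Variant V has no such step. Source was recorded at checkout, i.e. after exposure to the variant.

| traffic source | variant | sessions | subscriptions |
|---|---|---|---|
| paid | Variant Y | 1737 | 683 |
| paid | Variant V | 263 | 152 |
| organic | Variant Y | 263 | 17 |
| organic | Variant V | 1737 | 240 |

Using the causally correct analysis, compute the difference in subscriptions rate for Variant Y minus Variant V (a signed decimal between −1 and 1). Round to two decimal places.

Traffic source is downstream of the variant. One should not condition on a consequence of treatment, so the overall rates are the right comparison.
The causal difference is the pooled difference: 0.350 − 0.196 = +0.154.

+0.15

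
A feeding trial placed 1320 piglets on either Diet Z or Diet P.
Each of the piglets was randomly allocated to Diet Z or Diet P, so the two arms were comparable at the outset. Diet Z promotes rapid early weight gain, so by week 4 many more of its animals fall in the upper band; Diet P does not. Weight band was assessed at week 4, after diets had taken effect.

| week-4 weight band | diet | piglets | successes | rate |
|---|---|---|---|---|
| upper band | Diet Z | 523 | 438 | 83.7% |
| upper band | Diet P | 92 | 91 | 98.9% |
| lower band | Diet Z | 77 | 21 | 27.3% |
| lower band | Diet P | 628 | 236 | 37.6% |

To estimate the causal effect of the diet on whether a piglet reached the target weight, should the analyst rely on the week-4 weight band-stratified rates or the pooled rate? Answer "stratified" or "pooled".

Because the diet influences week-4 weight band, week-4 weight band is a post-treatment mediator, not a confounder. Stratifying on it would bias the estimate; the causal effect is the crude pooled difference.
Pooled: Diet Z 76.5% vs Diet P 45.4%; Diet Z is higher overall.

pooled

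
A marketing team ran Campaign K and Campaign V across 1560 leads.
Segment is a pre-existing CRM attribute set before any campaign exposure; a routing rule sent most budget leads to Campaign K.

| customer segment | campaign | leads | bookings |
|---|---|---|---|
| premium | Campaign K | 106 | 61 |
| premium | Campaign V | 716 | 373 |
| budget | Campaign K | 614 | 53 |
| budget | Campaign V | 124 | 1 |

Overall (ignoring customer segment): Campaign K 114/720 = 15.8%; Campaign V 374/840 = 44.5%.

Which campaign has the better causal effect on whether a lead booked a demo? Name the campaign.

Campaign K is higher inside every customer segment stratum but Campaign V is higher in aggregate. Whether to stratify depends on how customer segment relates to the campaign.
Customer segment satisfies the back-door criterion: it is not a descendant of the campaign, and it blocks the spurious path from campaign to outcome. Adjusting for it (i.e., using the within-customer segment rates) gives the causal effect.
Within each level — premium: 57.5% vs 52.1%; budget: 8.6% vs 0.8% — Campaign K is higher every time.

Campaign K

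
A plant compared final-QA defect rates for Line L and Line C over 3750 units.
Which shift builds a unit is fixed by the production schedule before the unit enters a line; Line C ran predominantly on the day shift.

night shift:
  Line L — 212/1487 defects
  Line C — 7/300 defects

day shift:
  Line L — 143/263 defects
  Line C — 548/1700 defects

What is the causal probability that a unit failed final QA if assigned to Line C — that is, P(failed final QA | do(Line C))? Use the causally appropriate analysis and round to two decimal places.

Shift is set before the line has any effect — it is not caused by the line — and it independently drives the outcome. That makes it a confounder, so the causal comparison is within shift levels.
Standardising Line C to the population shift mix: 0.477·7/300 + 0.523·548/1700 = 0.180.

0.18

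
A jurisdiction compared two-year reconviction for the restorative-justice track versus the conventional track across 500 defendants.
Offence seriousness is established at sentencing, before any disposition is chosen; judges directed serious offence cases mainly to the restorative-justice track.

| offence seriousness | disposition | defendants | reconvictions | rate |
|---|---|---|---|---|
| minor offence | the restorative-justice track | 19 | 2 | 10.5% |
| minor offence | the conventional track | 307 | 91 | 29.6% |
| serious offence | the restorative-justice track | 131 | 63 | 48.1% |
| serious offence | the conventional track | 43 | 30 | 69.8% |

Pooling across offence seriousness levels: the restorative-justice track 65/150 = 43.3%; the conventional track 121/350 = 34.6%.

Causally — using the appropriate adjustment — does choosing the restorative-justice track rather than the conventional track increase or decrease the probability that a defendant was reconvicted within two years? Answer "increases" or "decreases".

decreases

Since offence seriousness is a pre-existing factor (not a product of the disposition) and it affects the outcome on its own, it is a confounder. The stratified rates, not the pooled rate, identify the causal effect.
Within each level — minor offence: 10.5% vs 29.6%; serious offence: 48.1% vs 69.8% — the restorative-justice track is lower every time.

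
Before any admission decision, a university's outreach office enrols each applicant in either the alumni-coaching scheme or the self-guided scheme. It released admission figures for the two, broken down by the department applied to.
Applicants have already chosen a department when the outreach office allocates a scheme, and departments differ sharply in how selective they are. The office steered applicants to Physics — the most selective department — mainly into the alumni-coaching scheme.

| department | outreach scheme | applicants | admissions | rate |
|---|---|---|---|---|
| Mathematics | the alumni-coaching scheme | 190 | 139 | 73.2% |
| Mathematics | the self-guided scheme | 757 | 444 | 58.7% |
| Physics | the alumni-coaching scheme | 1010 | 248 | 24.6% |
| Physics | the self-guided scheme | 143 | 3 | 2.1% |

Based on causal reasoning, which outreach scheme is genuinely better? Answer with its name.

the alumni-coaching scheme

Since department is a pre-existing factor (not a product of the outreach scheme) and it affects the outcome on its own, it is a confounder. The stratified rates, not the pooled rate, identify the causal effect.
Within each level — Mathematics: 73.2% vs 58.7%; Physics: 24.6% vs 2.1% — the alumni-coaching scheme is higher every time.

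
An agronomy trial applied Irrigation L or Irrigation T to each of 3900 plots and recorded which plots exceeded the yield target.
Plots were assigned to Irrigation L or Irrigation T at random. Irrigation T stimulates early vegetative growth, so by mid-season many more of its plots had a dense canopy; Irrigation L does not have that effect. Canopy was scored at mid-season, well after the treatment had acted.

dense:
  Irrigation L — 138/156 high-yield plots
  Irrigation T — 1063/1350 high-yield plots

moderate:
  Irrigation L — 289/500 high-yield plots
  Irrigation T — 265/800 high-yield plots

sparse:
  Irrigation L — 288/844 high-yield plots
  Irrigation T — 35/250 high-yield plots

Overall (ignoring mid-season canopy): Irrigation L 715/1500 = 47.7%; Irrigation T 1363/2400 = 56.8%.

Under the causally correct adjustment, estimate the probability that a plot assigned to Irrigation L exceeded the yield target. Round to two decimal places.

Stratifying would compare irrigations among plots the irrigations themselves sorted into mid-season canopy groups — a form of selection on an intermediate. The unconditioned pooled rates give the total causal effect.
So P(outcome | do(Irrigation L)) is just the pooled rate for Irrigation L: 715/1500 = 0.477.

0.48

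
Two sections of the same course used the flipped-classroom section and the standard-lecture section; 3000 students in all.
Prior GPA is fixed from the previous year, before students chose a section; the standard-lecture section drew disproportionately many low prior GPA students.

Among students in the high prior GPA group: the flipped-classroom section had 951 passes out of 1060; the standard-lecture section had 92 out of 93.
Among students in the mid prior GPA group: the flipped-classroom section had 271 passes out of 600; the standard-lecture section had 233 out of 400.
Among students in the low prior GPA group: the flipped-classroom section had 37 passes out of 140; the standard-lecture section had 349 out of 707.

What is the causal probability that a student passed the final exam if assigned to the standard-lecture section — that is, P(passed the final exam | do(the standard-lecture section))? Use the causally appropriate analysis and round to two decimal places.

0.71

Since prior GPA band is a pre-existing factor (not a product of the teaching method) and it affects the outcome on its own, it is a confounder. The stratified rates, not the pooled rate, identify the causal effect.
Standardising the standard-lecture section to the population prior GPA band mix: 0.384·92/93 + 0.333·233/400 + 0.282·349/707 = 0.714.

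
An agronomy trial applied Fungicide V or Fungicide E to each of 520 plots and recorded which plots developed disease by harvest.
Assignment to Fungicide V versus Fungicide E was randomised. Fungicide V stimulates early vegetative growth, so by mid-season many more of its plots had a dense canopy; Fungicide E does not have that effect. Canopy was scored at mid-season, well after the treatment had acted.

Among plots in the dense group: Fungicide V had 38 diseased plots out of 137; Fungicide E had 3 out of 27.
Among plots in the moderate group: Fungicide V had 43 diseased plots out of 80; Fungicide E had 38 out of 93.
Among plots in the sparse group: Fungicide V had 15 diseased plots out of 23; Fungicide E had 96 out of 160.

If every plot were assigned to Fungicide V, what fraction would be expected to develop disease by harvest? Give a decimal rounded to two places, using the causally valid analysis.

0.40

Because the fungicide influences mid-season canopy, mid-season canopy is a post-treatment mediator, not a confounder. Stratifying on it would bias the estimate; the causal effect is the crude pooled difference.
So P(outcome | do(Fungicide V)) is just the pooled rate for Fungicide V: 96/240 = 0.400.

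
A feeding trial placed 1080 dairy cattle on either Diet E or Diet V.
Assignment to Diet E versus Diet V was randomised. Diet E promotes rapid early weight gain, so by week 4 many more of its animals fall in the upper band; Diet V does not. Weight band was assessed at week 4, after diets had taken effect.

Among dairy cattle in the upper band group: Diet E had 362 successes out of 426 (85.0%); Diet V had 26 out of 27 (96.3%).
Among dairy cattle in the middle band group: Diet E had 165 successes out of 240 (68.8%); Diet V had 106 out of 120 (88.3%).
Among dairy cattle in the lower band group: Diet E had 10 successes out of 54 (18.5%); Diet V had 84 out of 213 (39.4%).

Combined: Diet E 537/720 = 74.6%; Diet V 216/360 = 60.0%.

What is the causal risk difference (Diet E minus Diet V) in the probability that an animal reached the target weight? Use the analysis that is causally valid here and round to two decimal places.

+0.15

Stratifying would compare diets among dairy cattle the diets themselves sorted into week-4 weight band groups — a form of selection on an intermediate. The unconditioned pooled rates give the total causal effect.
The causal difference is the pooled difference: 0.746 − 0.600 = +0.146.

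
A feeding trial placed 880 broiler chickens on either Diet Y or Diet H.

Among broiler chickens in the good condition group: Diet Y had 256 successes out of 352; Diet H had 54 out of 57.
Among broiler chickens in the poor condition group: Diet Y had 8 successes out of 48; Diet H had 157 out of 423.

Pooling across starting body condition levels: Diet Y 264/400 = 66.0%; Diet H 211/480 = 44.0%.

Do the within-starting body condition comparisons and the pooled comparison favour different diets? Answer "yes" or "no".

Within each starting body condition level (good condition 72.7% vs 94.7%; poor condition 16.7% vs 37.1%), Diet H has the higher rate every time. Pooled: 66.0% vs 44.0% — Diet Y has the higher rate overall. The two comparisons disagree.

yes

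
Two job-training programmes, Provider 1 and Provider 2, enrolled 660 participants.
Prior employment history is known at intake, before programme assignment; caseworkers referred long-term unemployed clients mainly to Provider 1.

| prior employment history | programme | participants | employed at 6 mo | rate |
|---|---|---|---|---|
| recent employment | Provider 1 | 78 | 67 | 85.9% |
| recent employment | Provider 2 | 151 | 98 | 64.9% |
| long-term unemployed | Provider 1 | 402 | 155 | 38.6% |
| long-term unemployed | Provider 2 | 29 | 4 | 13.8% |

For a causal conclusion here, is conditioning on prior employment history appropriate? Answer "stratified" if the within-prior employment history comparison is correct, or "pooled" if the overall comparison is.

stratified

The stratified and pooled comparisons disagree (Provider 1 wins within each prior employment history; Provider 2 wins overall), so the answer turns on the causal role of prior employment history.
Since prior employment history is a pre-existing factor (not a product of the programme) and it affects the outcome on its own, it is a confounder. The stratified rates, not the pooled rate, identify the causal effect.
Within each level — recent employment: 85.9% vs 64.9%; long-term unemployed: 38.6% vs 13.8% — Provider 1 is higher every time.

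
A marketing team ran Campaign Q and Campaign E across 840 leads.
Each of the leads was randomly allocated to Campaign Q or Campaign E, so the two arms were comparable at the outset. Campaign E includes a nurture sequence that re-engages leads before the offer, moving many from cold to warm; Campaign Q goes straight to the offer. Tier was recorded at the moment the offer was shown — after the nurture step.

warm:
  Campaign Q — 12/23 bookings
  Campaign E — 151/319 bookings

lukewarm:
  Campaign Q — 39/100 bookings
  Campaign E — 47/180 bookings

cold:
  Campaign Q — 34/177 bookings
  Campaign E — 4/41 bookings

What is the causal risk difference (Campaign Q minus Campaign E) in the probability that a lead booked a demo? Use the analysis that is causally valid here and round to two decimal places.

-0.09

The stratified and pooled comparisons disagree (Campaign Q wins within each engagement tier; Campaign E wins overall), so the answer turns on the causal role of engagement tier.
Stratifying would compare campaigns among leads the campaigns themselves sorted into engagement tier groups — a form of selection on an intermediate. The unconditioned pooled rates give the total causal effect.
The causal difference is the pooled difference: 0.283 − 0.374 = -0.091.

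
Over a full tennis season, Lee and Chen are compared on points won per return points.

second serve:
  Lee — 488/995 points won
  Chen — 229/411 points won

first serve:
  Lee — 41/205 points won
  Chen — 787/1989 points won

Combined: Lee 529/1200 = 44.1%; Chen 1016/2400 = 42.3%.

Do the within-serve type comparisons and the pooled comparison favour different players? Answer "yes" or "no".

Within each serve type level (second serve 49.0% vs 55.7%; first serve 20.0% vs 39.6%), Chen has the higher rate every time. Pooled: 44.1% vs 42.3% — Lee has the higher rate overall. The two comparisons disagree.

yes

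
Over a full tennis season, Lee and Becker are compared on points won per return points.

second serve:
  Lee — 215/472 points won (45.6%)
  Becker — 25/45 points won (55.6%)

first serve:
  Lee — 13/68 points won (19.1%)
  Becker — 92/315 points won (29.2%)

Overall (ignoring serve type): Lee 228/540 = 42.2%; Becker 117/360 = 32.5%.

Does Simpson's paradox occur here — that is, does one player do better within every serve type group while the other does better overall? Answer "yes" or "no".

Within each serve type level (second serve 45.6% vs 55.6%; first serve 19.1% vs 29.2%), Becker has the higher rate every time. Pooled: 42.2% vs 32.5% — Lee has the higher rate overall. The two comparisons disagree.

yes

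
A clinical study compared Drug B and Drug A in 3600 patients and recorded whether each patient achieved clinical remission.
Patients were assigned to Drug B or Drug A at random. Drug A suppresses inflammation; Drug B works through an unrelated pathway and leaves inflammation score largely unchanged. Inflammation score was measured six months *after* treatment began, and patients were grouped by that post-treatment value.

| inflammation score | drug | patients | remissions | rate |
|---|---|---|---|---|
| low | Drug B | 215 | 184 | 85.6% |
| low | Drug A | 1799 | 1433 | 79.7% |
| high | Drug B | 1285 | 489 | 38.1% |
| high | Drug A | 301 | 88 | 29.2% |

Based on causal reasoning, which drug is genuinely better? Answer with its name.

The distribution of inflammation score is itself part of what the drug does — it is an intermediate outcome. Holding it fixed would remove that part of the effect; the total effect is the pooled difference.
Pooled: Drug B 44.9% vs Drug A 72.4%; Drug A is higher overall.

Drug A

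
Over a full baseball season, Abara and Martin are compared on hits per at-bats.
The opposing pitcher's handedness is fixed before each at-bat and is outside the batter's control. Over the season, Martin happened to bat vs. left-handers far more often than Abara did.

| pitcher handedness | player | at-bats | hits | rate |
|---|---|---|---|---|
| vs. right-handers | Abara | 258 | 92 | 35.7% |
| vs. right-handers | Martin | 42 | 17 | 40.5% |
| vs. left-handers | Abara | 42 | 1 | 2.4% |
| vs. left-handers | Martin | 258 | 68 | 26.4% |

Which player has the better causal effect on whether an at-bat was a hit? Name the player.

Martin

Pitcher handedness differs across players for reasons unrelated to any effect of the player itself, and it separately predicts the outcome — a classic confounder. We must compare within pitcher handedness levels.
Within each level — vs. right-handers: 35.7% vs 40.5%; vs. left-handers: 2.4% vs 26.4% — Martin is higher every time.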